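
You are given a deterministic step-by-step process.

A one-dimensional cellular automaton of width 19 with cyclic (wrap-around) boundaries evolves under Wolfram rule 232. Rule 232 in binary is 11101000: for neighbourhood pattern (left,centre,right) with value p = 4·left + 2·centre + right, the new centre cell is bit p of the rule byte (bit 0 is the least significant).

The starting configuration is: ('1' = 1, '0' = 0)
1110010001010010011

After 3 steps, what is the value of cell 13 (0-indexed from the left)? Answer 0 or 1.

[0] 1110010001010010011
[1] 1110000000100000011
[2] 1110000000000000011
[3] 1110000000000000011

0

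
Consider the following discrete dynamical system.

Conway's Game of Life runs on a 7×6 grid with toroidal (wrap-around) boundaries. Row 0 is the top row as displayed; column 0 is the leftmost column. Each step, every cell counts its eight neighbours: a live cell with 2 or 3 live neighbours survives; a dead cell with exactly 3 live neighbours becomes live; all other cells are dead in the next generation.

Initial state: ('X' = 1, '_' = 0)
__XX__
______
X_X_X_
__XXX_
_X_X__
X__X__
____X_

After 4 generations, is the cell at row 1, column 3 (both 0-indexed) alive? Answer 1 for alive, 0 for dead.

1

t=0: __XX__
______
X_X_X_
__XXX_
_X_X__
X__X__
____X_
t=1: ___X__
_XX___
_XX_XX
____XX
_X____
__XXX_
__X_X_
t=2: _X_X__
XX__X_
_XX_XX
_XXXXX
__X__X
_XX_X_
__X_X_
t=3: XX_XXX
____X_
______
______
_____X
_XX_XX
____X_
t=4: X__X__
X__XX_
______
______
X___XX
X__XXX
______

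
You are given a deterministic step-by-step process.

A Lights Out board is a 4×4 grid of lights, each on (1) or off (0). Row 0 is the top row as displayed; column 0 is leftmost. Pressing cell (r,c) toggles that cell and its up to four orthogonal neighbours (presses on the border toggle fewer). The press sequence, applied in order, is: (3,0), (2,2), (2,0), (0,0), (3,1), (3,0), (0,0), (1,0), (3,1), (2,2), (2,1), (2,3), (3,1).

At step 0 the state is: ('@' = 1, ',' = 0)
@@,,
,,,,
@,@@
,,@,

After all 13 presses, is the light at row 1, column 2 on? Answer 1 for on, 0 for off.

t=0: @@,,
,,,,
@,@@
,,@,
t=1: @@,,
,,,,
,,@@
@@@,
t=2: @@,,
,,@,
,@,,
@@,,
t=3: @@,,
@,@,
@,,,
,@,,
t=4: ,,,,
,,@,
@,,,
,@,,
t=5: ,,,,
,,@,
@@,,
@,@,
t=6: ,,,,
,,@,
,@,,
,@@,
t=7: @@,,
@,@,
,@,,
,@@,
t=8: ,@,,
,@@,
@@,,
,@@,
t=9: ,@,,
,@@,
@,,,
@,,,
t=10: ,@,,
,@,,
@@@@
@,@,
t=11: ,@,,
,,,,
,,,@
@@@,
t=12: ,@,,
,,,@
,,@,
@@@@
t=13: ,@,,
,,,@
,@@,
,,,@

0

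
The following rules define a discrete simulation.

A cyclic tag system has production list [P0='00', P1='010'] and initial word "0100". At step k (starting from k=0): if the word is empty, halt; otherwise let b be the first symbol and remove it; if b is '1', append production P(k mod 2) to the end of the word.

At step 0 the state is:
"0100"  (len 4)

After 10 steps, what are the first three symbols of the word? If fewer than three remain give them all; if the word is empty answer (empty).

00

[0] "0100"  (len 4)
[1] "100"  (len 3)
[2] "00010"  (len 5)
[3] "0010"  (len 4)
[4] "010"  (len 3)
[5] "10"  (len 2)
[6] "0010"  (len 4)
[7] "010"  (len 3)
[8] "10"  (len 2)
[9] "000"  (len 3)
[10] "00"  (len 2)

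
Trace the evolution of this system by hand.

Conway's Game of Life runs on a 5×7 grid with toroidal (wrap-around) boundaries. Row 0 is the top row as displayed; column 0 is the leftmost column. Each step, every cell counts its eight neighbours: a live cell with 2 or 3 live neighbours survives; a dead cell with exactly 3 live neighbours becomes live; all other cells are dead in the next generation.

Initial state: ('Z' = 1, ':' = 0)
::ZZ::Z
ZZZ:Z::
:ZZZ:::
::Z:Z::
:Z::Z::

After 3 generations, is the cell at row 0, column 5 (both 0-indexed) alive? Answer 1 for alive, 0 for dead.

[0] ::ZZ::Z
ZZZ:Z::
:ZZZ:::
::Z:Z::
:Z::Z::
[1] ::::ZZ:
Z:::Z::
Z:::Z::
::::Z::
:Z::ZZ:
[2] :::Z::Z
:::ZZ:Z
:::ZZZ:
:::ZZ::
:::Z:::
[3] ::ZZ:Z:
::Z:::Z
::Z::::
::Z::Z:
::ZZ:::

1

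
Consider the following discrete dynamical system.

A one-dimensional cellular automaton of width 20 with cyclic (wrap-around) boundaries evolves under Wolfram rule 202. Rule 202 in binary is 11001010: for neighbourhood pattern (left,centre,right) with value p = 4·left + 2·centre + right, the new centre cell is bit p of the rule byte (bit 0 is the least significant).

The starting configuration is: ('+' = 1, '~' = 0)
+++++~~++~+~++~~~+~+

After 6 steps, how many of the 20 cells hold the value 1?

17

[0] +++++~~++~+~++~~~+~+
[1] +++++~+++~~~++~~+~~+
[2] +++++~+++~~+++~+~~++
[3] +++++~+++~++++~~~+++
[4] +++++~+++~++++~~++++
[5] +++++~+++~++++~+++++
[6] +++++~+++~++++~+++++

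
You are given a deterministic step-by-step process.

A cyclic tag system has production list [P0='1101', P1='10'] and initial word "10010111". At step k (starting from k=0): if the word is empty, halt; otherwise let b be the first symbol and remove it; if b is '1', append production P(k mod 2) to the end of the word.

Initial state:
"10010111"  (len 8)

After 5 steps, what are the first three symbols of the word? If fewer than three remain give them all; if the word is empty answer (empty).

111

t=0: "10010111"  (len 8)
t=1: "00101111101"  (len 11)
t=2: "0101111101"  (len 10)
t=3: "101111101"  (len 9)
t=4: "0111110110"  (len 10)
t=5: "111110110"  (len 9)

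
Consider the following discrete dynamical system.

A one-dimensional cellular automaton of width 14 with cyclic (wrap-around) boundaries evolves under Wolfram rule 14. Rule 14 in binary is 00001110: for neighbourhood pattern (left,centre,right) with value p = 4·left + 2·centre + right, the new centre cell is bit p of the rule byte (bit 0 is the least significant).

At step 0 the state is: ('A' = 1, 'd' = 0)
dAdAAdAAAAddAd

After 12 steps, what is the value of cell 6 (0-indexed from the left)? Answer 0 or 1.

1

t=0: dAdAAdAAAAddAd
t=1: AAdAddAddddAAd
t=2: AddAdAAdddAAdd
t=3: AdAAdAdddAAddA
t=4: ddAddAddAAddAA
t=5: dAAdAAdAAddAAd
t=6: AAddAddAddAAdd
t=7: AddAAdAAdAAddA
t=8: ddAAddAddAddAA
t=9: dAAddAAdAAdAAd
t=10: AAddAAddAddAdd
t=11: AddAAddAAdAAdA
t=12: ddAAddAAddAddA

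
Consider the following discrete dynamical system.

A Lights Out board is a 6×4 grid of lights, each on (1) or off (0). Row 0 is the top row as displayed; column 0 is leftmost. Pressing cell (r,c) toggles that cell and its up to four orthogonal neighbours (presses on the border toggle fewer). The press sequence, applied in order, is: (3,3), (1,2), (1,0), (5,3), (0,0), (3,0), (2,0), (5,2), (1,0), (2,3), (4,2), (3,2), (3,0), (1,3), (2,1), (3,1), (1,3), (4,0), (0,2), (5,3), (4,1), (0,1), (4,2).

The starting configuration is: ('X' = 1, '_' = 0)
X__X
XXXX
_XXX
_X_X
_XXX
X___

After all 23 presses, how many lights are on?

13

k=0  X__X
XXXX
_XXX
_X_X
_XXX
X___
k=1  X__X
XXXX
_XX_
_XX_
_XX_
X___
k=2  X_XX
X___
_X__
_XX_
_XX_
X___
k=3  __XX
_X__
XX__
_XX_
_XX_
X___
k=4  __XX
_X__
XX__
_XX_
_XXX
X_XX
k=5  XXXX
XX__
XX__
_XX_
_XXX
X_XX
k=6  XXXX
XX__
_X__
X_X_
XXXX
X_XX
k=7  XXXX
_X__
X___
__X_
XXXX
X_XX
k=8  XXXX
_X__
X___
__X_
XX_X
XX__
k=9  _XXX
X___
____
__X_
XX_X
XX__
k=10  _XXX
X__X
__XX
__XX
XX_X
XX__
k=11  _XXX
X__X
__XX
___X
X_X_
XXX_
k=12  _XXX
X__X
___X
_XX_
X___
XXX_
k=13  _XXX
X__X
X__X
X_X_
____
XXX_
k=14  _XX_
X_X_
X___
X_X_
____
XXX_
k=15  _XX_
XXX_
_XX_
XXX_
____
XXX_
k=16  _XX_
XXX_
__X_
____
_X__
XXX_
k=17  _XXX
XX_X
__XX
____
_X__
XXX_
k=18  _XXX
XX_X
__XX
X___
X___
_XX_
k=19  ____
XXXX
__XX
X___
X___
_XX_
k=20  ____
XXXX
__XX
X___
X__X
_X_X
k=21  ____
XXXX
__XX
XX__
_XXX
___X
k=22  XXX_
X_XX
__XX
XX__
_XXX
___X
k=23  XXX_
X_XX
__XX
XXX_
____
__XX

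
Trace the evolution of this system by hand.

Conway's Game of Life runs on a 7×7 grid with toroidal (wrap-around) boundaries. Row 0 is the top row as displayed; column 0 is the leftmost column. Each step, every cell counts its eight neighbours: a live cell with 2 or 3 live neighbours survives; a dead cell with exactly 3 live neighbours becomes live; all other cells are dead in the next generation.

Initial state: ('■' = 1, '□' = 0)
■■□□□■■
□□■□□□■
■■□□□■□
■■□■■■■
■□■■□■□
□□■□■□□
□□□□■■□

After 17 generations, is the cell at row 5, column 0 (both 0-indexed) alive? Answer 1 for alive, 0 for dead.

t=0: ■■□□□■■
□□■□□□■
■■□□□■□
■■□■■■■
■□■■□■□
□□■□■□□
□□□□■■□
t=1: ■■□□■□□
□□■□□□□
□□□■□□□
□□□■□□□
■□□□□□□
□■■□□□■
■■□■■□□
t=2: ■□□□■□□
□■■■□□□
□□■■□□□
□□□□□□□
■■■□□□□
□□■■□□■
□□□■■■■
t=3: ■■□□□□■
□■□□■□□
□■□■□□□
□□□■□□□
■■■■□□□
□□□□□□■
■□■□□□■
t=4: □□■□□■■
□■□□□□□
□□□■■□□
■□□■■□□
■■■■□□□
□□□■□□■
□□□□□■□
t=5: □□□□□■■
□□■■■■□
□□■■■□□
■□□□□□□
■■□□□□■
■■□■■□■
□□□□■■□
t=6: □□□□□□■
□□■□□□■
□■■□□■□
■□■■□□■
□□■□□■□
□■■■■□□
□□□■□□□
t=7: □□□□□□□
■■■□□■■
□□□□□■□
■□□■■■■
■□□□□■■
□■□□■□□
□□□■■□□
t=8: ■■■■■■■
■■□□□■■
□□■■□□□
■□□□□□□
□■□■□□□
■□□■■□■
□□□■■□□
t=9: □□□□□□□
□□□□□□□
□□■□□□□
□■□■□□□
□■■■■□■
■□□□□■□
□□□□□□□
t=10: □□□□□□□
□□□□□□□
□□■□□□□
■■□□■□□
□■□■■■■
■■■■■■■
□□□□□□□
t=11: □□□□□□□
□□□□□□□
□■□□□□□
■■□□■□■
□□□□□□□
□■□□□□□
■■■■■■■
t=12: ■■■■■■■
□□□□□□□
□■□□□□□
■■□□□□□
□■□□□□□
□■□■■■■
■■■■■■■
t=13: □□□□□□□
□□□■■■■
■■□□□□□
■■■□□□□
□■□□■■■
□□□□□□□
□□□□□□□
t=14: □□□□■■□
■□□□■■■
□□□■■■□
□□■□□■□
□■■□□■■
□□□□□■□
□□□□□□□
t=15: □□□□■□□
□□□□□□□
□□□■□□□
□■■□□□□
□■■□■■■
□□□□□■■
□□□□■■□
t=16: □□□□■■□
□□□□□□□
□□■□□□□
■■□□■■□
□■■■■□■
■□□■□□□
□□□□■□■
t=17: □□□□■■□
□□□□□□□
□■□□□□□
■□□□■■■
□□□□□□■
■■□□□□■
□□□■■□■

1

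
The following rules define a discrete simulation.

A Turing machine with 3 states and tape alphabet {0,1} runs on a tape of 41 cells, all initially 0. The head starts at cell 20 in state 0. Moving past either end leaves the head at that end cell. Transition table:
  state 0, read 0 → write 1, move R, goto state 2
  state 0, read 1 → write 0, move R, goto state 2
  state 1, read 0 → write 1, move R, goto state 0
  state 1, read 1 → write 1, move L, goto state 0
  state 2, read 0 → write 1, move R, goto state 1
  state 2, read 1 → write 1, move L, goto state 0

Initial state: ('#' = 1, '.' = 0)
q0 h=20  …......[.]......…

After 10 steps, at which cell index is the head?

30

k=0  q0 h=20  …......[.]......…
k=1  q2 h=21  ….....#[.]......…
k=2  q1 h=22  …....##[.]......…
k=3  q0 h=23  …...###[.]......…
k=4  q2 h=24  …..####[.]......…
k=5  q1 h=25  ….#####[.]......…
k=6  q0 h=26  …######[.]......…
k=7  q2 h=27  …######[.]......…
k=8  q1 h=28  …######[.]......…
k=9  q0 h=29  …######[.]......…
k=10  q2 h=30  …######[.]......…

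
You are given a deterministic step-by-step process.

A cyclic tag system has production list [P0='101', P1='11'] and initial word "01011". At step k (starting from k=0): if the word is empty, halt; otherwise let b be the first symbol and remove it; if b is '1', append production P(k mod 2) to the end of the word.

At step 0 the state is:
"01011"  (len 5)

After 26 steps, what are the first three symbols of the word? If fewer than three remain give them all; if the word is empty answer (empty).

101

k=0  "01011"  (len 5)
k=1  "1011"  (len 4)
k=2  "01111"  (len 5)
k=3  "1111"  (len 4)
k=4  "11111"  (len 5)
k=5  "1111101"  (len 7)
k=6  "11110111"  (len 8)
k=7  "1110111101"  (len 10)
k=8  "11011110111"  (len 11)
k=9  "1011110111101"  (len 13)
k=10  "01111011110111"  (len 14)
k=11  "1111011110111"  (len 13)
k=12  "11101111011111"  (len 14)
k=13  "1101111011111101"  (len 16)
k=14  "10111101111110111"  (len 17)
k=15  "0111101111110111101"  (len 19)
k=16  "111101111110111101"  (len 18)
k=17  "11101111110111101101"  (len 20)
k=18  "110111111011110110111"  (len 21)
k=19  "10111111011110110111101"  (len 23)
k=20  "011111101111011011110111"  (len 24)
k=21  "11111101111011011110111"  (len 23)
k=22  "111110111101101111011111"  (len 24)
k=23  "11110111101101111011111101"  (len 26)
k=24  "111011110110111101111110111"  (len 27)
k=25  "11011110110111101111110111101"  (len 29)
k=26  "101111011011110111111011110111"  (len 30)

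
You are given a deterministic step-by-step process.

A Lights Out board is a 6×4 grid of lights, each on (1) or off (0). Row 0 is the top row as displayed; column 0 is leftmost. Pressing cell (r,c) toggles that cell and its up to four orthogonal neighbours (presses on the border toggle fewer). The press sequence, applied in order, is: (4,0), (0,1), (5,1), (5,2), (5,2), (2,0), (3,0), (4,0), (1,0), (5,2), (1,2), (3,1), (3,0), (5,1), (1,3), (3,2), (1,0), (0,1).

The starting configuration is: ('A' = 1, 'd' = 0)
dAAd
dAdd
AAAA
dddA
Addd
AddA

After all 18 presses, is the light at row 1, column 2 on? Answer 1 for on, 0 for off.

gen 0: dAAd
dAdd
AAAA
dddA
Addd
AddA
gen 1: dAAd
dAdd
AAAA
AddA
dAdd
dddA
gen 2: Addd
dddd
AAAA
AddA
dAdd
dddA
gen 3: Addd
dddd
AAAA
AddA
dddd
AAAA
gen 4: Addd
dddd
AAAA
AddA
ddAd
Addd
gen 5: Addd
dddd
AAAA
AddA
dddd
AAAA
gen 6: Addd
Addd
ddAA
dddA
dddd
AAAA
gen 7: Addd
Addd
AdAA
AAdA
Addd
AAAA
gen 8: Addd
Addd
AdAA
dAdA
dAdd
dAAA
gen 9: dddd
dAdd
ddAA
dAdA
dAdd
dAAA
gen 10: dddd
dAdd
ddAA
dAdA
dAAd
dddd
gen 11: ddAd
ddAA
dddA
dAdA
dAAd
dddd
gen 12: ddAd
ddAA
dAdA
AdAA
ddAd
dddd
gen 13: ddAd
ddAA
AAdA
dAAA
AdAd
dddd
gen 14: ddAd
ddAA
AAdA
dAAA
AAAd
AAAd
gen 15: ddAA
dddd
AAdd
dAAA
AAAd
AAAd
gen 16: ddAA
dddd
AAAd
dddd
AAdd
AAAd
gen 17: AdAA
AAdd
dAAd
dddd
AAdd
AAAd
gen 18: dAdA
Addd
dAAd
dddd
AAdd
AAAd

0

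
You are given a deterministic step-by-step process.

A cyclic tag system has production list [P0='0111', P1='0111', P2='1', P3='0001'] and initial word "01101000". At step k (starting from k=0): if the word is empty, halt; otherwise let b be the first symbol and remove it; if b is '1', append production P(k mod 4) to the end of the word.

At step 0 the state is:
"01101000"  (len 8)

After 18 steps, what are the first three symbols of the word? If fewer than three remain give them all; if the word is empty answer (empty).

gen 0: "01101000"  (len 8)
gen 1: "1101000"  (len 7)
gen 2: "1010000111"  (len 10)
gen 3: "0100001111"  (len 10)
gen 4: "100001111"  (len 9)
gen 5: "000011110111"  (len 12)
gen 6: "00011110111"  (len 11)
gen 7: "0011110111"  (len 10)
gen 8: "011110111"  (len 9)
gen 9: "11110111"  (len 8)
gen 10: "11101110111"  (len 11)
gen 11: "11011101111"  (len 11)
gen 12: "10111011110001"  (len 14)
gen 13: "01110111100010111"  (len 17)
gen 14: "1110111100010111"  (len 16)
gen 15: "1101111000101111"  (len 16)
gen 16: "1011110001011110001"  (len 19)
gen 17: "0111100010111100010111"  (len 22)
gen 18: "111100010111100010111"  (len 21)

111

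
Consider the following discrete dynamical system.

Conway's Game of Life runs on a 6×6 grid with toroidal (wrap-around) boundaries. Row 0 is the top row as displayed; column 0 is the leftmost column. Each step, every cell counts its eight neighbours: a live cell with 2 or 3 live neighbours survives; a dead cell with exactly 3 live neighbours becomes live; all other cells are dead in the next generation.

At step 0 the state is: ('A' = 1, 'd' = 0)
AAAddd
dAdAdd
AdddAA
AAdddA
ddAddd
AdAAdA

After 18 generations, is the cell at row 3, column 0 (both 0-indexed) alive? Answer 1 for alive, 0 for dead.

0

step 0: AAAddd
dAdAdd
AdddAA
AAdddA
ddAddd
AdAAdA
step 1: ddddAA
dddAAd
ddAdAd
dAddAd
ddAAAd
AddAdA
step 2: Addddd
dddddd
ddAdAA
dAddAA
AAAddd
AdAddd
step 3: dAdddd
dddddA
AddAAA
ddddAd
ddAAdd
AdAddA
step 4: dAdddA
dddddA
AddAdd
ddAddd
dAAAAA
AdAAdd
step 5: dAAdAA
ddddAA
dddddd
AddddA
AdddAA
dddddd
step 6: AddAAA
AddAAA
AdddAd
AdddAd
AdddAd
dAdAdd
step 7: dAdddd
dAdddd
AAdddd
AAdAAd
AAdAAd
dAAAdd
step 8: AAdddd
dAAddd
dddddA
dddAAd
dddddd
dddAAd
step 9: AAdAdd
dAAddd
ddAAAd
ddddAd
dddddd
dddddd
step 10: AAdddd
AdddAd
dAAdAd
ddddAd
dddddd
dddddd
step 11: AAdddA
AdAAdd
dAddAd
dddAdd
dddddd
dddddd
step 12: AAAddA
ddAAAd
dAddAd
dddddd
dddddd
Addddd
step 13: AdAdAA
ddddAd
ddAdAd
dddddd
dddddd
AddddA
step 14: AAdAAd
dAddAd
dddAdd
dddddd
dddddd
AAddAd
step 15: dddAAd
AAddAA
dddddd
dddddd
dddddd
AAAAAd
step 16: dddddd
AddAAA
AddddA
dddddd
dAAAdd
dAAdAA
step 17: dAAddd
AdddAd
Addddd
AAAddd
AAdAAd
AAddAd
step 18: ddAAdd
AddddA
Addddd
ddAAdd
dddAAd
ddddAd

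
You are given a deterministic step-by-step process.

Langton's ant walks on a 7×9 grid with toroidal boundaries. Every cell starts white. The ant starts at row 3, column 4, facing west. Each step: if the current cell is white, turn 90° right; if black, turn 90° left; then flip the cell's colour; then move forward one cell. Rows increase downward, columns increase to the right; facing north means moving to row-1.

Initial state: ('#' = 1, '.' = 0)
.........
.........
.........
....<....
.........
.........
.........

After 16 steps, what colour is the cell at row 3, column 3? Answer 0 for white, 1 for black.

1

gen 0: .........
.........
.........
....<....
.........
.........
.........
gen 1: .........
.........
....^....
....#....
.........
.........
.........
gen 2: .........
.........
....#>...
....#....
.........
.........
.........
gen 3: .........
.........
....##...
....#v...
.........
.........
.........
gen 4: .........
.........
....##...
....<#...
.........
.........
.........
gen 5: .........
.........
....##...
.....#...
....v....
.........
.........
gen 6: .........
.........
....##...
.....#...
...<#....
.........
.........
gen 7: .........
.........
....##...
...^.#...
...##....
.........
.........
gen 8: .........
.........
....##...
...#>#...
...##....
.........
.........
gen 9: .........
.........
....##...
...###...
...#v....
.........
.........
gen 10: .........
.........
....##...
...###...
...#.>...
.........
.........
gen 11: .........
.........
....##...
...###...
...#.#...
.....v...
.........
gen 12: .........
.........
....##...
...###...
...#.#...
....<#...
.........
gen 13: .........
.........
....##...
...###...
...#^#...
....##...
.........
gen 14: .........
.........
....##...
...###...
...##>...
....##...
.........
gen 15: .........
.........
....##...
...##^...
...##....
....##...
.........
gen 16: .........
.........
....##...
...#<....
...##....
....##...
.........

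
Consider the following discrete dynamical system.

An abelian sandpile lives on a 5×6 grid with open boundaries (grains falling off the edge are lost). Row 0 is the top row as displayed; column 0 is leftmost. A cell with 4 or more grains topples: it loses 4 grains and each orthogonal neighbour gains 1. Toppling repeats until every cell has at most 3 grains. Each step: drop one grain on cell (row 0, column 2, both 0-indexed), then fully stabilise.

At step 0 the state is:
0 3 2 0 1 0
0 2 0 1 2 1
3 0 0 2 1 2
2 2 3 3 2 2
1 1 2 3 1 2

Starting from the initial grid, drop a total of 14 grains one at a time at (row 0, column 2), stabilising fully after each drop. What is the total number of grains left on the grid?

t=0: 0 3 2 0 1 0
0 2 0 1 2 1
3 0 0 2 1 2
2 2 3 3 2 2
1 1 2 3 1 2
t=1: 0 3 3 0 1 0
0 2 0 1 2 1
3 0 0 2 1 2
2 2 3 3 2 2
1 1 2 3 1 2
t=2: 1 0 1 1 1 0
0 3 1 1 2 1
3 0 0 2 1 2
2 2 3 3 2 2
1 1 2 3 1 2
t=3: 1 0 2 1 1 0
0 3 1 1 2 1
3 0 0 2 1 2
2 2 3 3 2 2
1 1 2 3 1 2
t=4: 1 0 3 1 1 0
0 3 1 1 2 1
3 0 0 2 1 2
2 2 3 3 2 2
1 1 2 3 1 2
t=5: 1 1 0 2 1 0
0 3 2 1 2 1
3 0 0 2 1 2
2 2 3 3 2 2
1 1 2 3 1 2
t=6: 1 1 1 2 1 0
0 3 2 1 2 1
3 0 0 2 1 2
2 2 3 3 2 2
1 1 2 3 1 2
t=7: 1 1 2 2 1 0
0 3 2 1 2 1
3 0 0 2 1 2
2 2 3 3 2 2
1 1 2 3 1 2
t=8: 1 1 3 2 1 0
0 3 2 1 2 1
3 0 0 2 1 2
2 2 3 3 2 2
1 1 2 3 1 2
t=9: 1 2 0 3 1 0
0 3 3 1 2 1
3 0 0 2 1 2
2 2 3 3 2 2
1 1 2 3 1 2
t=10: 1 2 1 3 1 0
0 3 3 1 2 1
3 0 0 2 1 2
2 2 3 3 2 2
1 1 2 3 1 2
t=11: 1 2 2 3 1 0
0 3 3 1 2 1
3 0 0 2 1 2
2 2 3 3 2 2
1 1 2 3 1 2
t=12: 1 2 3 3 1 0
0 3 3 1 2 1
3 0 0 2 1 2
2 2 3 3 2 2
1 1 2 3 1 2
t=13: 2 0 3 0 2 0
1 1 1 3 2 1
3 1 1 2 1 2
2 2 3 3 2 2
1 1 2 3 1 2
t=14: 2 1 0 1 2 0
1 1 2 3 2 1
3 1 1 2 1 2
2 2 3 3 2 2
1 1 2 3 1 2

50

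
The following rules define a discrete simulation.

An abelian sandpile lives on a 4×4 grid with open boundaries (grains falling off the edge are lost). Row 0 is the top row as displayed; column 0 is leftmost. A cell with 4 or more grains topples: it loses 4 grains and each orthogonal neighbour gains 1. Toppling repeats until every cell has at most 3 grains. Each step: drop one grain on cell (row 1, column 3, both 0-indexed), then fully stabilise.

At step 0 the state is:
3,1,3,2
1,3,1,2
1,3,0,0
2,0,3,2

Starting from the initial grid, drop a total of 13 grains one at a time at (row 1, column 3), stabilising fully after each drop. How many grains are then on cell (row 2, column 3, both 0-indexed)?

0

gen 0: 3,1,3,2
1,3,1,2
1,3,0,0
2,0,3,2
gen 1: 3,1,3,2
1,3,1,3
1,3,0,0
2,0,3,2
gen 2: 3,1,3,3
1,3,2,0
1,3,0,1
2,0,3,2
gen 3: 3,1,3,3
1,3,2,1
1,3,0,1
2,0,3,2
gen 4: 3,1,3,3
1,3,2,2
1,3,0,1
2,0,3,2
gen 5: 3,1,3,3
1,3,2,3
1,3,0,1
2,0,3,2
gen 6: 3,3,1,1
2,1,1,2
2,0,2,2
2,1,3,2
gen 7: 3,3,1,1
2,1,1,3
2,0,2,2
2,1,3,2
gen 8: 3,3,1,2
2,1,2,0
2,0,2,3
2,1,3,2
gen 9: 3,3,1,2
2,1,2,1
2,0,2,3
2,1,3,2
gen 10: 3,3,1,2
2,1,2,2
2,0,2,3
2,1,3,2
gen 11: 3,3,1,2
2,1,2,3
2,0,2,3
2,1,3,2
gen 12: 3,3,1,3
2,1,3,1
2,0,3,0
2,1,3,3
gen 13: 3,3,1,3
2,1,3,2
2,0,3,0
2,1,3,3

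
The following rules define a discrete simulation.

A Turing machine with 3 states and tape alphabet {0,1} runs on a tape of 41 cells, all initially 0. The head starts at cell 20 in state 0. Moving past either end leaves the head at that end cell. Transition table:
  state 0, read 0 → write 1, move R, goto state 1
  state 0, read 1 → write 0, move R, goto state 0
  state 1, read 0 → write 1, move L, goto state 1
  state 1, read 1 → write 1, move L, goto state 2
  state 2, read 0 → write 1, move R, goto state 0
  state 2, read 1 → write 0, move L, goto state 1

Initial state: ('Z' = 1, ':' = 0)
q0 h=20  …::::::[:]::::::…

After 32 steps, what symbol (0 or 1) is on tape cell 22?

0

t=0: q0 h=20  …::::::[:]::::::…
t=1: q1 h=21  …:::::Z[:]::::::…
t=2: q1 h=20  …::::::[Z]Z:::::…
t=3: q2 h=19  …::::::[:]ZZ::::…
t=4: q0 h=20  …:::::Z[Z]Z:::::…
t=5: q0 h=21  …::::Z:[Z]::::::…
t=6: q0 h=22  …:::Z::[:]::::::…
t=7: q1 h=23  …::Z::Z[:]::::::…
t=8: q1 h=22  …:::Z::[Z]Z:::::…
t=9: q2 h=21  …::::Z:[:]ZZ::::…
t=10: q0 h=22  …:::Z:Z[Z]Z:::::…
t=11: q0 h=23  …::Z:Z:[Z]::::::…
t=12: q0 h=24  …:Z:Z::[:]::::::…
t=13: q1 h=25  …Z:Z::Z[:]::::::…
t=14: q1 h=24  …:Z:Z::[Z]Z:::::…
t=15: q2 h=23  …::Z:Z:[:]ZZ::::…
t=16: q0 h=24  …:Z:Z:Z[Z]Z:::::…
t=17: q0 h=25  …Z:Z:Z:[Z]::::::…
t=18: q0 h=26  …:Z:Z::[:]::::::…
t=19: q1 h=27  …Z:Z::Z[:]::::::…
t=20: q1 h=26  …:Z:Z::[Z]Z:::::…
t=21: q2 h=25  …Z:Z:Z:[:]ZZ::::…
t=22: q0 h=26  …:Z:Z:Z[Z]Z:::::…
t=23: q0 h=27  …Z:Z:Z:[Z]::::::…
t=24: q0 h=28  …:Z:Z::[:]::::::…
t=25: q1 h=29  …Z:Z::Z[:]::::::…
t=26: q1 h=28  …:Z:Z::[Z]Z:::::…
t=27: q2 h=27  …Z:Z:Z:[:]ZZ::::…
t=28: q0 h=28  …:Z:Z:Z[Z]Z:::::…
t=29: q0 h=29  …Z:Z:Z:[Z]::::::…
t=30: q0 h=30  …:Z:Z::[:]::::::…
t=31: q1 h=31  …Z:Z::Z[:]::::::…
t=32: q1 h=30  …:Z:Z::[Z]Z:::::…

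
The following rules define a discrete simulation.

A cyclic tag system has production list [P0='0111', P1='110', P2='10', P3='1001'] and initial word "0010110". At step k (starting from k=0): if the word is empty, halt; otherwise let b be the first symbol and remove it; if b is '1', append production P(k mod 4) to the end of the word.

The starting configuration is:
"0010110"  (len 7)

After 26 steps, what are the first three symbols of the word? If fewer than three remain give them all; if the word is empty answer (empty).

011

gen 0: "0010110"  (len 7)
gen 1: "010110"  (len 6)
gen 2: "10110"  (len 5)
gen 3: "011010"  (len 6)
gen 4: "11010"  (len 5)
gen 5: "10100111"  (len 8)
gen 6: "0100111110"  (len 10)
gen 7: "100111110"  (len 9)
gen 8: "001111101001"  (len 12)
gen 9: "01111101001"  (len 11)
gen 10: "1111101001"  (len 10)
gen 11: "11110100110"  (len 11)
gen 12: "11101001101001"  (len 14)
gen 13: "11010011010010111"  (len 17)
gen 14: "1010011010010111110"  (len 19)
gen 15: "01001101001011111010"  (len 20)
gen 16: "1001101001011111010"  (len 19)
gen 17: "0011010010111110100111"  (len 22)
gen 18: "011010010111110100111"  (len 21)
gen 19: "11010010111110100111"  (len 20)
gen 20: "10100101111101001111001"  (len 23)
gen 21: "01001011111010011110010111"  (len 26)
gen 22: "1001011111010011110010111"  (len 25)
gen 23: "00101111101001111001011110"  (len 26)
gen 24: "0101111101001111001011110"  (len 25)
gen 25: "101111101001111001011110"  (len 24)
gen 26: "01111101001111001011110110"  (len 26)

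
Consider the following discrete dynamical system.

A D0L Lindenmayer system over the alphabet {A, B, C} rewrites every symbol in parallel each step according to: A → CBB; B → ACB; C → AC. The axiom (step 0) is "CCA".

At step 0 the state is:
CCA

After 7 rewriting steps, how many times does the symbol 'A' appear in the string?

t=0: CCA
t=1: ACACCBB
t=2: CBBACCBBACACACBACB
t=3: ACACBACBCBBACACACBACBCBBACCBBACCBBACACBCBBACACB
t=4: CBBACCBBACACBCBBACACBACACBACBCBBACCBBACCBBACACBCBBACACBACA…BACACACBACBCBBACACACBACBCBBACCBBACACBACACBACBCBBACCBBACACB  (len 123)
t=5: ACACBACBCBBACACACBACBCBBACCBBACACBACACBACBCBBACCBBACACBCBB…ACBCBBACCBBACACBCBBACACBACACBACBCBBACACACBACBCBBACCBBACACB  (len 322)
t=6: CBBACCBBACACBCBBACACBACACBACBCBBACCBBACCBBACACBCBBACACBACA…BACCBBACCBBACACBCBBACACBACACBACBCBBACACACBACBCBBACCBBACACB  (len 843)
t=7: ACACBACBCBBACACACBACBCBBACCBBACACBACACBACBCBBACCBBACACBCBB…BACCBBACCBBACACBCBBACACBACACBACBCBBACACACBACBCBBACCBBACACB  (len 2207)

610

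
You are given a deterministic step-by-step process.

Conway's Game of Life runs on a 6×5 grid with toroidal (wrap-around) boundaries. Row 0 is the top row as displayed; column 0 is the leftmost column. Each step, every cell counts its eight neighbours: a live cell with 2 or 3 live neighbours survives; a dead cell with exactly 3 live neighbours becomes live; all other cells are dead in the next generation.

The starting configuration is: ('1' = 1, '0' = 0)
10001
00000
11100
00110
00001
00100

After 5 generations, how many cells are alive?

0) 10001
00000
11100
00110
00001
00100
1) 00000
00001
01110
10111
00100
10011
2) 10010
00110
01000
10001
00100
00011
3) 00000
01111
11111
11000
10000
00111
4) 11000
00000
00000
00010
10110
00011
5) 10001
00000
00000
00111
00100
00010

7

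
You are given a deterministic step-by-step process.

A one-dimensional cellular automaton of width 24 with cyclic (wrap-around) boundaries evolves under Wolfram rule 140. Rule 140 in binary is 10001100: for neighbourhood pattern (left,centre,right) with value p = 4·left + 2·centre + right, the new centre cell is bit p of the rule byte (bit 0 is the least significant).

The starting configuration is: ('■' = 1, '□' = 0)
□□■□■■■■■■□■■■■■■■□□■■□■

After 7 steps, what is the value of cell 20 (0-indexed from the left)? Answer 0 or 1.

1

0) □□■□■■■■■■□■■■■■■■□□■■□■
1) □□■□■■■■■□□■■■■■■□□□■□□■
2) □□■□■■■■□□□■■■■■□□□□■□□■
3) □□■□■■■□□□□■■■■□□□□□■□□■
4) □□■□■■□□□□□■■■□□□□□□■□□■
5) □□■□■□□□□□□■■□□□□□□□■□□■
6) □□■□■□□□□□□■□□□□□□□□■□□■
7) □□■□■□□□□□□■□□□□□□□□■□□■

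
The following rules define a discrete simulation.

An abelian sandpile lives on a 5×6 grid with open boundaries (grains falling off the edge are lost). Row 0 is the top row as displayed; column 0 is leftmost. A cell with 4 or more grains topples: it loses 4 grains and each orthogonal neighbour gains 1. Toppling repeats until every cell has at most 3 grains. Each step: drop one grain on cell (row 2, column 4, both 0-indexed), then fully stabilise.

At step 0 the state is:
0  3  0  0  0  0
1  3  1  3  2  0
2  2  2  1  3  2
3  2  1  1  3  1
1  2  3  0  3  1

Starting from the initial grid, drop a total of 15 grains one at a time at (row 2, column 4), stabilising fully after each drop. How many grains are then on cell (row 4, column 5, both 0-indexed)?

step 0: 0  3  0  0  0  0
1  3  1  3  2  0
2  2  2  1  3  2
3  2  1  1  3  1
1  2  3  0  3  1
step 1: 0  3  0  0  0  0
1  3  1  3  3  0
2  2  2  2  1  3
3  2  1  2  1  2
1  2  3  1  0  2
step 2: 0  3  0  0  0  0
1  3  1  3  3  0
2  2  2  2  2  3
3  2  1  2  1  2
1  2  3  1  0  2
step 3: 0  3  0  0  0  0
1  3  1  3  3  0
2  2  2  2  3  3
3  2  1  2  1  2
1  2  3  1  0  2
step 4: 0  3  0  1  1  0
1  3  2  1  1  2
2  2  3  0  3  0
3  2  1  3  2  3
1  2  3  1  0  2
step 5: 0  3  0  1  1  0
1  3  2  1  2  2
2  2  3  1  0  1
3  2  1  3  3  3
1  2  3  1  0  2
step 6: 0  3  0  1  1  0
1  3  2  1  2  2
2  2  3  1  1  1
3  2  1  3  3  3
1  2  3  1  0  2
step 7: 0  3  0  1  1  0
1  3  2  1  2  2
2  2  3  1  2  1
3  2  1  3  3  3
1  2  3  1  0  2
step 8: 0  3  0  1  1  0
1  3  2  1  2  2
2  2  3  1  3  1
3  2  1  3  3  3
1  2  3  1  0  2
step 9: 0  3  0  1  1  0
1  3  2  1  3  2
2  2  3  3  1  3
3  2  2  0  2  0
1  2  3  2  1  3
step 10: 0  3  0  1  1  0
1  3  2  1  3  2
2  2  3  3  2  3
3  2  2  0  2  0
1  2  3  2  1  3
step 11: 0  3  0  1  1  0
1  3  2  1  3  2
2  2  3  3  3  3
3  2  2  0  2  0
1  2  3  2  1  3
step 12: 0  3  0  1  2  1
1  3  3  3  1  0
2  3  0  1  3  1
3  2  3  1  3  1
1  2  3  2  1  3
step 13: 0  3  0  1  2  1
1  3  3  3  2  0
2  3  0  2  1  2
3  2  3  2  0  2
1  2  3  2  2  3
step 14: 0  3  0  1  2  1
1  3  3  3  2  0
2  3  0  2  2  2
3  2  3  2  0  2
1  2  3  2  2  3
step 15: 0  3  0  1  2  1
1  3  3  3  2  0
2  3  0  2  3  2
3  2  3  2  0  2
1  2  3  2  2  3

3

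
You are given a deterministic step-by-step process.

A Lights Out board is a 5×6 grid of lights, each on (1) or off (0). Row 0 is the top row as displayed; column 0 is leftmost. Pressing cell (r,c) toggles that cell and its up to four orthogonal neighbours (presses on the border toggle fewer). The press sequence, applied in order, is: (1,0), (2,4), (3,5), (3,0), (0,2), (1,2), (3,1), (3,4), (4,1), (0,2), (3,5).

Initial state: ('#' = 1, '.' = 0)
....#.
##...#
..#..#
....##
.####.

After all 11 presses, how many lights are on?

16

step 0: ....#.
##...#
..#..#
....##
.####.
step 1: #...#.
.....#
#.#..#
....##
.####.
step 2: #...#.
....##
#.###.
.....#
.####.
step 3: #...#.
....##
#.####
....#.
.#####
step 4: #...#.
....##
..####
##..#.
######
step 5: #####.
..#.##
..####
##..#.
######
step 6: ##.##.
.#.###
...###
##..#.
######
step 7: ##.##.
.#.###
.#.###
..#.#.
#.####
step 8: ##.##.
.#.###
.#.#.#
..##.#
#.##.#
step 9: ##.##.
.#.###
.#.#.#
.###.#
.#.#.#
step 10: #.#.#.
.#####
.#.#.#
.###.#
.#.#.#
step 11: #.#.#.
.#####
.#.#..
.####.
.#.#..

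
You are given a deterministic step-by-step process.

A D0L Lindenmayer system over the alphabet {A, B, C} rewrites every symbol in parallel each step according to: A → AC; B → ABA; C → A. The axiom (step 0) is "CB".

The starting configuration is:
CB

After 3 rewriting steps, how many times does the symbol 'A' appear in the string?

0) CB
1) AABA
2) ACACABAAC
3) ACAACAACABAACACA

10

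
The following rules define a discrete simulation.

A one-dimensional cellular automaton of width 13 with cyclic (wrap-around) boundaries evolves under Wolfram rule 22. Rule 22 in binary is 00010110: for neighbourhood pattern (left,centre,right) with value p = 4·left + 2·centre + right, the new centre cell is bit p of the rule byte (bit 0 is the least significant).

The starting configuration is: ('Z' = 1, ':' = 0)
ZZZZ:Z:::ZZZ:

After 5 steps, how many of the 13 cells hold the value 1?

gen 0: ZZZZ:Z:::ZZZ:
gen 1: :::::ZZ:Z::::
gen 2: ::::Z:::ZZ:::
gen 3: :::ZZZ:Z::Z::
gen 4: ::Z::::ZZZZZ:
gen 5: :ZZZ::Z:::::Z

5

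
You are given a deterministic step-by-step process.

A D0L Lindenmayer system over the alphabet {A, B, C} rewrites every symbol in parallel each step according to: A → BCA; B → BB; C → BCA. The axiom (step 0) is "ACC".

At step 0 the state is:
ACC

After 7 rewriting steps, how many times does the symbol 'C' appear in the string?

192

[0] ACC
[1] BCABCABCA
[2] BBBCABCABBBCABCABBBCABCA
[3] BBBBBBBCABCABBBCABCABBBBBBBCABCABBBCABCABBBBBBBCABCABBBCABCA
[4] BBBBBBBBBBBBBBBCABCABBBCABCABBBBBBBCABCABBBCABCABBBBBBBBBB…CABBBCABCABBBBBBBBBBBBBBBCABCABBBCABCABBBBBBBCABCABBBCABCA  (len 144)
[5] BBBBBBBBBBBBBBBBBBBBBBBBBBBBBBBCABCABBBCABCABBBBBBBCABCABB…CABBBCABCABBBBBBBBBBBBBBBCABCABBBCABCABBBBBBBCABCABBBCABCA  (len 336)
[6] BBBBBBBBBBBBBBBBBBBBBBBBBBBBBBBBBBBBBBBBBBBBBBBBBBBBBBBBBB…CABBBCABCABBBBBBBBBBBBBBBCABCABBBCABCABBBBBBBCABCABBBCABCA  (len 768)
[7] BBBBBBBBBBBBBBBBBBBBBBBBBBBBBBBBBBBBBBBBBBBBBBBBBBBBBBBBBB…CABBBCABCABBBBBBBBBBBBBBBCABCABBBCABCABBBBBBBCABCABBBCABCA  (len 1728)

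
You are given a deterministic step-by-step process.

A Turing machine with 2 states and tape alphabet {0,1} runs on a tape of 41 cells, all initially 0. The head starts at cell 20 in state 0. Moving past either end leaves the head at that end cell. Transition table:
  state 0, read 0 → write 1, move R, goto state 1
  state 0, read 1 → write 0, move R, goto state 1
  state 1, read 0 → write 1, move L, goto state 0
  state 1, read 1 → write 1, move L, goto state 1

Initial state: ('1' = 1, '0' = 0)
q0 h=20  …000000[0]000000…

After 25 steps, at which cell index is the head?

9

gen 0: q0 h=20  …000000[0]000000…
gen 1: q1 h=21  …000001[0]000000…
gen 2: q0 h=20  …000000[1]100000…
gen 3: q1 h=21  …000000[1]000000…
gen 4: q1 h=20  …000000[0]100000…
gen 5: q0 h=19  …000000[0]110000…
gen 6: q1 h=20  …000001[1]100000…
gen 7: q1 h=19  …000000[1]110000…
gen 8: q1 h=18  …000000[0]111000…
gen 9: q0 h=17  …000000[0]111100…
gen 10: q1 h=18  …000001[1]111000…
gen 11: q1 h=17  …000000[1]111100…
gen 12: q1 h=16  …000000[0]111110…
gen 13: q0 h=15  …000000[0]111111…
gen 14: q1 h=16  …000001[1]111110…
gen 15: q1 h=15  …000000[1]111111…
gen 16: q1 h=14  …000000[0]111111…
gen 17: q0 h=13  …000000[0]111111…
gen 18: q1 h=14  …000001[1]111111…
gen 19: q1 h=13  …000000[1]111111…
gen 20: q1 h=12  …000000[0]111111…
gen 21: q0 h=11  …000000[0]111111…
gen 22: q1 h=12  …000001[1]111111…
gen 23: q1 h=11  …000000[1]111111…
gen 24: q1 h=10  …000000[0]111111…
gen 25: q0 h= 9  …000000[0]111111…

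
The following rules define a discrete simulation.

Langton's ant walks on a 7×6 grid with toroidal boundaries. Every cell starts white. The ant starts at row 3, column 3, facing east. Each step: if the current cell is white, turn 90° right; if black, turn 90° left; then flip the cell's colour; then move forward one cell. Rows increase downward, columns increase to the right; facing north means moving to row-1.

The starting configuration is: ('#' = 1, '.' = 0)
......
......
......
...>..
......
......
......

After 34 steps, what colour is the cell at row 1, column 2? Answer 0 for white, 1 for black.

0) ......
......
......
...>..
......
......
......
1) ......
......
......
...#..
...v..
......
......
2) ......
......
......
...#..
..<#..
......
......
3) ......
......
......
..^#..
..##..
......
......
4) ......
......
......
..#>..
..##..
......
......
5) ......
......
...^..
..#...
..##..
......
......
6) ......
......
...#>.
..#...
..##..
......
......
7) ......
......
...##.
..#.v.
..##..
......
......
8) ......
......
...##.
..#<#.
..##..
......
......
9) ......
......
...^#.
..###.
..##..
......
......
10) ......
......
..<.#.
..###.
..##..
......
......
11) ......
..^...
..#.#.
..###.
..##..
......
......
12) ......
..#>..
..#.#.
..###.
..##..
......
......
13) ......
..##..
..#v#.
..###.
..##..
......
......
14) ......
..##..
..<##.
..###.
..##..
......
......
15) ......
..##..
...##.
..v##.
..##..
......
......
16) ......
..##..
...##.
...>#.
..##..
......
......
17) ......
..##..
...^#.
....#.
..##..
......
......
18) ......
..##..
..<.#.
....#.
..##..
......
......
19) ......
..^#..
..#.#.
....#.
..##..
......
......
20) ......
.<.#..
..#.#.
....#.
..##..
......
......
21) .^....
.#.#..
..#.#.
....#.
..##..
......
......
22) .#>...
.#.#..
..#.#.
....#.
..##..
......
......
23) .##...
.#v#..
..#.#.
....#.
..##..
......
......
24) .##...
.<##..
..#.#.
....#.
..##..
......
......
25) .##...
..##..
.v#.#.
....#.
..##..
......
......
26) .##...
..##..
<##.#.
....#.
..##..
......
......
27) .##...
^.##..
###.#.
....#.
..##..
......
......
28) .##...
#>##..
###.#.
....#.
..##..
......
......
29) .##...
####..
#v#.#.
....#.
..##..
......
......
30) .##...
####..
#.>.#.
....#.
..##..
......
......
31) .##...
##^#..
#...#.
....#.
..##..
......
......
32) .##...
#<.#..
#...#.
....#.
..##..
......
......
33) .##...
#..#..
#v..#.
....#.
..##..
......
......
34) .##...
#..#..
<#..#.
....#.
..##..
......
......

0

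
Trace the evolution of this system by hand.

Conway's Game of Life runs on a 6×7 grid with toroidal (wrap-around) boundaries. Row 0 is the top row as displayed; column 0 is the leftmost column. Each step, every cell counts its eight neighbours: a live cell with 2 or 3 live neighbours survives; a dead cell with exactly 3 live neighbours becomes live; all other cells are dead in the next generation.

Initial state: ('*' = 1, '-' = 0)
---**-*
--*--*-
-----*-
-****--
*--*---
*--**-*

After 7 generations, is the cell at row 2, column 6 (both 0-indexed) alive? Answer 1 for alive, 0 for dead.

0

step 0: ---**-*
--*--*-
-----*-
-****--
*--*---
*--**-*
step 1: *-*---*
---*-**
-*---*-
-****--
*----**
*-*---*
step 2: --**---
-**-**-
**---**
-****--
----**-
-------
step 3: -****--
----**-
------*
-***---
--*-**-
---**--
step 4: --*----
--*-**-
--****-
-*****-
-*---*-
-*-----
step 5: -***---
-**--*-
------*
-*----*
**-*-*-
-**----
step 6: *--*---
**-*---
-**--**
-**--**
------*
----*--
step 7: *****--
---**--
---***-
-**----
*-----*
-------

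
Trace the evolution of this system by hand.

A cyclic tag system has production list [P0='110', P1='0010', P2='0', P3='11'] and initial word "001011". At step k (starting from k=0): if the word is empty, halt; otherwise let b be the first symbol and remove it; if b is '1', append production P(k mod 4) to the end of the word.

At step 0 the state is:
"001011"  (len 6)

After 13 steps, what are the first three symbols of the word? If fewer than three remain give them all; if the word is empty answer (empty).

t=0: "001011"  (len 6)
t=1: "01011"  (len 5)
t=2: "1011"  (len 4)
t=3: "0110"  (len 4)
t=4: "110"  (len 3)
t=5: "10110"  (len 5)
t=6: "01100010"  (len 8)
t=7: "1100010"  (len 7)
t=8: "10001011"  (len 8)
t=9: "0001011110"  (len 10)
t=10: "001011110"  (len 9)
t=11: "01011110"  (len 8)
t=12: "1011110"  (len 7)
t=13: "011110110"  (len 9)

011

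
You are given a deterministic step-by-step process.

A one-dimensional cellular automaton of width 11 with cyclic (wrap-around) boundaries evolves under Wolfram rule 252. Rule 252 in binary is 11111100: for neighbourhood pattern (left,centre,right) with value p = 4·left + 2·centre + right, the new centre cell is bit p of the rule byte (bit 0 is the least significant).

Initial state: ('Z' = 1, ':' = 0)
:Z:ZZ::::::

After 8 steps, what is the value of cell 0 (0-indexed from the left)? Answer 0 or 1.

1

k=0  :Z:ZZ::::::
k=1  :ZZZZZ:::::
k=2  :ZZZZZZ::::
k=3  :ZZZZZZZ:::
k=4  :ZZZZZZZZ::
k=5  :ZZZZZZZZZ:
k=6  :ZZZZZZZZZZ
k=7  ZZZZZZZZZZZ
k=8  ZZZZZZZZZZZ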